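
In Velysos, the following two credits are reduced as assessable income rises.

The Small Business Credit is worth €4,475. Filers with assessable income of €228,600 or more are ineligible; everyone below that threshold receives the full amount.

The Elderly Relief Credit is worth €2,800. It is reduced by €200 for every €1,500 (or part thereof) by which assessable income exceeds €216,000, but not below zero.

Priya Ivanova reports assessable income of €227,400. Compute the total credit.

€5,675

Small Business Credit: €227,400 is below the €228,600 cutoff, so the full €4,475 applies.
Elderly Relief Credit: income exceeds €216,000 by €11,400, which is 8 full-or-partial €1,500 increments; reduction = 8 × €200 = €1,600, leaving €1,200.
Total: €4,475 + €1,200 = €5,675.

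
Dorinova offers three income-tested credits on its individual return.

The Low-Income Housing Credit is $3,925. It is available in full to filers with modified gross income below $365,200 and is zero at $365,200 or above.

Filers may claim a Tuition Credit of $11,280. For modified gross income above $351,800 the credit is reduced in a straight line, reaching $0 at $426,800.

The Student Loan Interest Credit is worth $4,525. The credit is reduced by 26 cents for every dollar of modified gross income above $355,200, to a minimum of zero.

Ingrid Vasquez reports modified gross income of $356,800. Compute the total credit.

Low-Income Housing Credit: $356,800 is below the $365,200 cutoff, so the full $3,925 applies.
Tuition Credit: $356,800 is $5,000 into a $75,000 phase-out range, leaving 70,000/75,000 of the credit: $11,280 × 70,000/75,000 = $10,528.
Student Loan Interest Credit: 26% of the $1,600 excess over $355,200 is $416; credit = $4,525 − $416 = $4,109.
Total: $3,925 + $10,528 + $4,109 = $18,562.

$18,562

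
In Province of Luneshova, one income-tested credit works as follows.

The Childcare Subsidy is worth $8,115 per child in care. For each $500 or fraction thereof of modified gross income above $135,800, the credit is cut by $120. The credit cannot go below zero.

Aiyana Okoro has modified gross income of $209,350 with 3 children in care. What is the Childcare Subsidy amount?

$6,585

Childcare Subsidy: base = 3 × $8,115 = $24,345. income exceeds $135,800 by $73,550, which is 148 full-or-partial $500 increments; reduction = 148 × $120 = $17,760, leaving $6,585.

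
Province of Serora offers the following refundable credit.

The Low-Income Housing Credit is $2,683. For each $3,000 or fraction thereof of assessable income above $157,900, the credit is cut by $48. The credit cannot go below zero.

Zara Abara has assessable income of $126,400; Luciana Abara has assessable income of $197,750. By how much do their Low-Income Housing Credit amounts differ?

Zara ($126,400): Low-Income Housing Credit: $126,400 is at or below the $157,900 threshold, so the full $2,683 applies.
Luciana ($197,750): Low-Income Housing Credit: income exceeds $157,900 by $39,850, which is 14 full-or-partial $3,000 increments; reduction = 14 × $48 = $672, leaving $2,011.
Difference: |$2,683 − $2,011| = $672.

$672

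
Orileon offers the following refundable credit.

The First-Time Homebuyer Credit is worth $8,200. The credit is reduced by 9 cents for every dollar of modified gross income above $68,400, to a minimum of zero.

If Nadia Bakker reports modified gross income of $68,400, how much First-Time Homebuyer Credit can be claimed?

$8,200

First-Time Homebuyer Credit: $68,400 is at or below the $68,400 threshold, so the full $8,200 applies.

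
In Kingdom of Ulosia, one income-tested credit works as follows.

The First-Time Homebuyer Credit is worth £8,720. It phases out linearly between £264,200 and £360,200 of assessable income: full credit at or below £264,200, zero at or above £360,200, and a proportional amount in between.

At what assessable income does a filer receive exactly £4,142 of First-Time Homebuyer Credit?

£314,600

£4,142 is 4,142/8,720 of the full £8,720, so 4,578/8,720 of the £96,000 range has been used: income = £264,200 + £96,000 × 4,578/8,720 = £314,600.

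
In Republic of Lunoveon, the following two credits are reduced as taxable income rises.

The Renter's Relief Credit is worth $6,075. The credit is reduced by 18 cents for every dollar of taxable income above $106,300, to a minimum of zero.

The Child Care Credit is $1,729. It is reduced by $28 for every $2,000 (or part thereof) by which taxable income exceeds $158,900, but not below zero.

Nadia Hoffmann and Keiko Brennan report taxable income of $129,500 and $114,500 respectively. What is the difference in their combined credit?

$2,700

Nadia ($129,500): Renter's Relief Credit: 18% of the $23,200 excess over $106,300 is $4,176; credit = $6,075 − $4,176 = $1,899. Child Care Credit: $129,500 is at or below the $158,900 threshold, so the full $1,729 applies. total $1,899 + $1,729 = $3,628
Keiko ($114,500): Renter's Relief Credit: 18% of the $8,200 excess over $106,300 is $1,476; credit = $6,075 − $1,476 = $4,599. Child Care Credit: $114,500 is at or below the $158,900 threshold, so the full $1,729 applies. total $4,599 + $1,729 = $6,328
Difference: |$3,628 − $6,328| = $2,700.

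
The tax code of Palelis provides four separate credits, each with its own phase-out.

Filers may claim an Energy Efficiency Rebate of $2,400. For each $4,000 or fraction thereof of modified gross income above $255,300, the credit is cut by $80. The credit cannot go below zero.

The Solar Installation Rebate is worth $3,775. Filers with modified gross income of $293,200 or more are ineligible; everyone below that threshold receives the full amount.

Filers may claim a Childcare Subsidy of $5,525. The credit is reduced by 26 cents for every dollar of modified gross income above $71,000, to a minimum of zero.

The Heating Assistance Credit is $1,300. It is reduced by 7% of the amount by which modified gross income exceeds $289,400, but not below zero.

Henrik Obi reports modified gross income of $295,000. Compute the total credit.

$2,508

Energy Efficiency Rebate: income exceeds $255,300 by $39,700, which is 10 full-or-partial $4,000 increments; reduction = 10 × $80 = $800, leaving $1,600.
Solar Installation Rebate: $295,000 meets or exceeds the $293,200 cutoff, so the credit is $0.
Childcare Subsidy: 26% of the $224,000 excess over $71,000 is $58,240 ≥ base, so the credit is $0.
Heating Assistance Credit: 7% of the $5,600 excess over $289,400 is $392; credit = $1,300 − $392 = $908.
Total: $1,600 + $0 + $0 + $908 = $2,508.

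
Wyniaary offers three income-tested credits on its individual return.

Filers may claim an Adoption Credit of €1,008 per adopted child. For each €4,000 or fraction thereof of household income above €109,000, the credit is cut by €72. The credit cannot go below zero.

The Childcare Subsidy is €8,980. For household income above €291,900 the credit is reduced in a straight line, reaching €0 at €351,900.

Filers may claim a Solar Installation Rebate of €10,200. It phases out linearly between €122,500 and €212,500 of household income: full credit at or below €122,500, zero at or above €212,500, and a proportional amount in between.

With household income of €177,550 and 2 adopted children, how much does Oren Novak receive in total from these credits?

Adoption Credit: base = 2 × €1,008 = €2,016. income exceeds €109,000 by €68,550, which is 18 full-or-partial €4,000 increments; reduction = 18 × €72 = €1,296, leaving €720.
Childcare Subsidy: €177,550 is at or below the €291,900 threshold, so the full €8,980 applies.
Solar Installation Rebate: €177,550 is €55,050 into a €90,000 phase-out range, leaving 34,950/90,000 of the credit: €10,200 × 34,950/90,000 = €3,961.
Total: €720 + €8,980 + €3,961 = €13,661.

€13,661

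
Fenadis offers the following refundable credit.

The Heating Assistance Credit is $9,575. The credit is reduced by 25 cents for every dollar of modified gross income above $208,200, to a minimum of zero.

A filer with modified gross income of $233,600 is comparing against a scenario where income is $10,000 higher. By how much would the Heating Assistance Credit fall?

At $233,600 — 25% of the $25,400 excess over $208,200 is $6,350; credit = $9,575 − $6,350 = $3,225.
At $243,600 — 25% of the $35,400 excess over $208,200 is $8,850; credit = $9,575 − $8,850 = $725.
Lost: $3,225 − $725 = $2,500.

$2,500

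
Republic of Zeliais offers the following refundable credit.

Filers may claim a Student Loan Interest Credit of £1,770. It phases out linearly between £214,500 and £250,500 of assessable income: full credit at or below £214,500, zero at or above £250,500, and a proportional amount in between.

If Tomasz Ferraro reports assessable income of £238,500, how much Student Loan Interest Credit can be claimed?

£590

Student Loan Interest Credit: £238,500 is £24,000 into a £36,000 phase-out range, leaving 12,000/36,000 of the credit: £1,770 × 12,000/36,000 = £590.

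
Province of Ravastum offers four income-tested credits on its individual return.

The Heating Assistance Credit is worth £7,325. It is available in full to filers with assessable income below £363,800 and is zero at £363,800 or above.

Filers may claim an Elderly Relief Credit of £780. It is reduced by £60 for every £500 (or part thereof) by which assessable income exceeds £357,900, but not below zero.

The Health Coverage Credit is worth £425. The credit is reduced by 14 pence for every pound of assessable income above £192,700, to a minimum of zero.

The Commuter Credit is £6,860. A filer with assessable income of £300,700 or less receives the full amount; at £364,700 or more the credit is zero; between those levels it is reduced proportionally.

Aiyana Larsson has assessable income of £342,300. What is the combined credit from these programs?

Heating Assistance Credit: £342,300 is below the £363,800 cutoff, so the full £7,325 applies.
Elderly Relief Credit: £342,300 is at or below the £357,900 threshold, so the full £780 applies.
Health Coverage Credit: 14% of the £149,600 excess over £192,700 is £20,944 ≥ base, so the credit is £0.
Commuter Credit: £342,300 is £41,600 into a £64,000 phase-out range, leaving 22,400/64,000 of the credit: £6,860 × 22,400/64,000 = £2,401.
Total: £7,325 + £780 + £0 + £2,401 = £10,506.

£10,506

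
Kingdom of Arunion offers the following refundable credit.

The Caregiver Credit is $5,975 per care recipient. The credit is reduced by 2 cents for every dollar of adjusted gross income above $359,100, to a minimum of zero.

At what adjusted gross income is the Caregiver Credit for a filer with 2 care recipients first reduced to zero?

$956,600

Full credit = 2 × $5,975 = $11,950.
The credit falls by 2% of each dollar above $359,100, so it reaches zero when the excess is $11,950 / 2% = $597,500: income = $359,100 + $597,500 = $956,600.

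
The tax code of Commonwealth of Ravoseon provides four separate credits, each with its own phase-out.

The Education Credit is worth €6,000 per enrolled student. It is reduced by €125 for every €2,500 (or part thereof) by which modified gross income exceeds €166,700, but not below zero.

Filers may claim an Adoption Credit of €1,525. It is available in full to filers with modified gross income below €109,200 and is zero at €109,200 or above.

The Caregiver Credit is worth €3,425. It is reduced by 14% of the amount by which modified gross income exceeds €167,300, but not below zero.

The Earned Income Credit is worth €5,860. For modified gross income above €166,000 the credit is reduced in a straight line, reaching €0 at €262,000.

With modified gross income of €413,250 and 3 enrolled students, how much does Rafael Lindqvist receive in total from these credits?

€5,625

Education Credit: base = 3 × €6,000 = €18,000. income exceeds €166,700 by €246,550, which is 99 full-or-partial €2,500 increments; reduction = 99 × €125 = €12,375, leaving €5,625.
Adoption Credit: €413,250 meets or exceeds the €109,200 cutoff, so the credit is €0.
Caregiver Credit: 14% of the €245,950 excess over €167,300 is €34,433 ≥ base, so the credit is €0.
Earned Income Credit: €413,250 is at or above €262,000, so the credit is €0.
Total: €5,625 + €0 + €0 + €0 = €5,625.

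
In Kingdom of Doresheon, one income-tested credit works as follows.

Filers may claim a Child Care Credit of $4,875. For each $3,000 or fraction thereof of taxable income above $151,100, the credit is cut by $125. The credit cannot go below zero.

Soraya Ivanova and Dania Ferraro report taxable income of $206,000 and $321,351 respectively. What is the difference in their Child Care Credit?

$2,500

Soraya ($206,000): Child Care Credit: income exceeds $151,100 by $54,900, which is 19 full-or-partial $3,000 increments; reduction = 19 × $125 = $2,375, leaving $2,500.
Dania ($321,351): Child Care Credit: income exceeds $151,100 by $170,251 → 57 increments × $125 = $7,125 ≥ base, so the credit is $0.
Difference: |$2,500 − $0| = $2,500.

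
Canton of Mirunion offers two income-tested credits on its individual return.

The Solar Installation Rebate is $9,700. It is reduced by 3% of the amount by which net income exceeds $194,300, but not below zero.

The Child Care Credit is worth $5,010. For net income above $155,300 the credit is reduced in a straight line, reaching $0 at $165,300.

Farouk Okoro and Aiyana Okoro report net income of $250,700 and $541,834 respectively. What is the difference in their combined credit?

Farouk ($250,700): Solar Installation Rebate: 3% of the $56,400 excess over $194,300 is $1,692; credit = $9,700 − $1,692 = $8,008. Child Care Credit: $250,700 is at or above $165,300, so the credit is $0. total $8,008 + $0 = $8,008
Aiyana ($541,834): Solar Installation Rebate: 3% of the $347,534 excess over $194,300 is $10,426.02 ≥ base, so the credit is $0. Child Care Credit: $541,834 is at or above $165,300, so the credit is $0. total $0 + $0 = $0
Difference: |$8,008 − $0| = $8,008.

$8,008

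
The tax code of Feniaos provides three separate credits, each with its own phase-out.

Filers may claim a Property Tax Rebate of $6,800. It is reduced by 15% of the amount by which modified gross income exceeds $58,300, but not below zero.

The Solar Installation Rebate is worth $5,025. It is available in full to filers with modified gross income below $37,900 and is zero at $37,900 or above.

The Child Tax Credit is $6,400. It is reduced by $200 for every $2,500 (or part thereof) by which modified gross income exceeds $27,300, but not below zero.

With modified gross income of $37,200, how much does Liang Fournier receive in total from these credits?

$17,425

Property Tax Rebate: $37,200 is at or below the $58,300 threshold, so the full $6,800 applies.
Solar Installation Rebate: $37,200 is below the $37,900 cutoff, so the full $5,025 applies.
Child Tax Credit: income exceeds $27,300 by $9,900, which is 4 full-or-partial $2,500 increments; reduction = 4 × $200 = $800, leaving $5,600.
Total: $6,800 + $5,025 + $5,600 = $17,425.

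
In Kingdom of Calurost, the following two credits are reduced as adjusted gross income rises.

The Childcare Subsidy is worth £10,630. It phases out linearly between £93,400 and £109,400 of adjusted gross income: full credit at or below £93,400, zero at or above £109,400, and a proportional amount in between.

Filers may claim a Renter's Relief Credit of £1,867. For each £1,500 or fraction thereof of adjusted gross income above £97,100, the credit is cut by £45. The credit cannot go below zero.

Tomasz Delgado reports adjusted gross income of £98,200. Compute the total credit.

£9,263

Childcare Subsidy: £98,200 is £4,800 into a £16,000 phase-out range, leaving 11,200/16,000 of the credit: £10,630 × 11,200/16,000 = £7,441.
Renter's Relief Credit: income exceeds £97,100 by £1,100, which is 1 full-or-partial £1,500 increment; reduction = 1 × £45 = £45, leaving £1,822.
Total: £7,441 + £1,822 = £9,263.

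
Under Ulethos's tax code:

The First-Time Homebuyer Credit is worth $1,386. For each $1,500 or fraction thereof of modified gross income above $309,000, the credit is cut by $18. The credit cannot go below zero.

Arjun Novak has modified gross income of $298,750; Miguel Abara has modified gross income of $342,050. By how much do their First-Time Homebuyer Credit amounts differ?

$414

Arjun ($298,750): First-Time Homebuyer Credit: $298,750 is at or below the $309,000 threshold, so the full $1,386 applies.
Miguel ($342,050): First-Time Homebuyer Credit: income exceeds $309,000 by $33,050, which is 23 full-or-partial $1,500 increments; reduction = 23 × $18 = $414, leaving $972.
Difference: |$1,386 − $972| = $414.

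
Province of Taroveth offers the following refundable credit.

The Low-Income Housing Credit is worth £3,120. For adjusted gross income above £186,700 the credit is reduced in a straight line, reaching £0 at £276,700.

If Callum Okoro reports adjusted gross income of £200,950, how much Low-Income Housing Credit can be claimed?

£2,626

Low-Income Housing Credit: £200,950 is £14,250 into a £90,000 phase-out range, leaving 75,750/90,000 of the credit: £3,120 × 75,750/90,000 = £2,626.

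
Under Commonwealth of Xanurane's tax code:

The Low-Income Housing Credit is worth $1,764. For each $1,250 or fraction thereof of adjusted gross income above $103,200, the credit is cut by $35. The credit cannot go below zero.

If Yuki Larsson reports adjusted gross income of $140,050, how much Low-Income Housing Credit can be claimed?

$714

Low-Income Housing Credit: income exceeds $103,200 by $36,850, which is 30 full-or-partial $1,250 increments; reduction = 30 × $35 = $1,050, leaving $714.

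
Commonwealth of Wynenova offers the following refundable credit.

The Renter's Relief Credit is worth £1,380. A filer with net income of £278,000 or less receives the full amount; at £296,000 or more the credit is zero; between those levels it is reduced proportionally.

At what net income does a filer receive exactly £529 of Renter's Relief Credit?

£529 is 529/1,380 of the full £1,380, so 851/1,380 of the £18,000 range has been used: income = £278,000 + £18,000 × 851/1,380 = £289,100.

£289,100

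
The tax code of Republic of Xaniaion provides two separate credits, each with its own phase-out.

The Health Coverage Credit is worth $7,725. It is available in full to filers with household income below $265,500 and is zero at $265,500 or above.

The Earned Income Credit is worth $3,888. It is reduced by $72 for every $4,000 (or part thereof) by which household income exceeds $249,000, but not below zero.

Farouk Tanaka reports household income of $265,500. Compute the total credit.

Health Coverage Credit: $265,500 meets or exceeds the $265,500 cutoff, so the credit is $0.
Earned Income Credit: income exceeds $249,000 by $16,500, which is 5 full-or-partial $4,000 increments; reduction = 5 × $72 = $360, leaving $3,528.
Total: $0 + $3,528 = $3,528.

$3,528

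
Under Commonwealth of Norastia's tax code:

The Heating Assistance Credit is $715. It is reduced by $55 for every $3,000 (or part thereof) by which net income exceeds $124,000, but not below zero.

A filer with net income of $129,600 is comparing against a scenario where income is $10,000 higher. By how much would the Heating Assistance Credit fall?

$220

At $129,600 — income exceeds $124,000 by $5,600, which is 2 full-or-partial $3,000 increments; reduction = 2 × $55 = $110, leaving $605.
At $139,600 — income exceeds $124,000 by $15,600, which is 6 full-or-partial $3,000 increments; reduction = 6 × $55 = $330, leaving $385.
Lost: $605 − $385 = $220.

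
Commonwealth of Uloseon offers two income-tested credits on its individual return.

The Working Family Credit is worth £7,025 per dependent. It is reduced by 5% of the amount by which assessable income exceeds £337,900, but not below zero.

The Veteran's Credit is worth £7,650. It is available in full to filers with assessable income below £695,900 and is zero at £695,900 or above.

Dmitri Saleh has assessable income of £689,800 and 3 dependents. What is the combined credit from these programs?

£11,130

Working Family Credit: base = 3 × £7,025 = £21,075. 5% of the £351,900 excess over £337,900 is £17,595; credit = £21,075 − £17,595 = £3,480.
Veteran's Credit: £689,800 is below the £695,900 cutoff, so the full £7,650 applies.
Total: £3,480 + £7,650 = £11,130.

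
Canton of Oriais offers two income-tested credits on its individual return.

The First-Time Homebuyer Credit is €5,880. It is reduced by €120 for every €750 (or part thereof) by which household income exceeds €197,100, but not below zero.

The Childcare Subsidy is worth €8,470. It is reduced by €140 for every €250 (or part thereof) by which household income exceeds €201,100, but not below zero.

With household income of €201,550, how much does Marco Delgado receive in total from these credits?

First-Time Homebuyer Credit: income exceeds €197,100 by €4,450, which is 6 full-or-partial €750 increments; reduction = 6 × €120 = €720, leaving €5,160.
Childcare Subsidy: income exceeds €201,100 by €450, which is 2 full-or-partial €250 increments; reduction = 2 × €140 = €280, leaving €8,190.
Total: €5,160 + €8,190 = €13,350.

€13,350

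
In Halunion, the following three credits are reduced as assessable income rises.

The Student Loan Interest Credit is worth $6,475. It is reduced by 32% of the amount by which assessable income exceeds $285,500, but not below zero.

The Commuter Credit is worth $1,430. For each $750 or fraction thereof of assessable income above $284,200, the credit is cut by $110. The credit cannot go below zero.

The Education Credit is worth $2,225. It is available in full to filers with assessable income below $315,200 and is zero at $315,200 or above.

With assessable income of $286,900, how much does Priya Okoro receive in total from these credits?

Student Loan Interest Credit: 32% of the $1,400 excess over $285,500 is $448; credit = $6,475 − $448 = $6,027.
Commuter Credit: income exceeds $284,200 by $2,700, which is 4 full-or-partial $750 increments; reduction = 4 × $110 = $440, leaving $990.
Education Credit: $286,900 is below the $315,200 cutoff, so the full $2,225 applies.
Total: $6,027 + $990 + $2,225 = $9,242.

$9,242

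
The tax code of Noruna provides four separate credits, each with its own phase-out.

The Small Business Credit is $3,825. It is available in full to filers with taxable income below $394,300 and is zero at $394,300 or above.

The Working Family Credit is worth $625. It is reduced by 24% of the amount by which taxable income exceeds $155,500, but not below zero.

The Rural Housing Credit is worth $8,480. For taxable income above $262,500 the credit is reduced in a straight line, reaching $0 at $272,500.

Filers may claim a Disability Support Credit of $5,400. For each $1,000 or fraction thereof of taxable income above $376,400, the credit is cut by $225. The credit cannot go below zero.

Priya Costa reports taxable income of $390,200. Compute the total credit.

$6,075

Small Business Credit: $390,200 is below the $394,300 cutoff, so the full $3,825 applies.
Working Family Credit: 24% of the $234,700 excess over $155,500 is $56,328 ≥ base, so the credit is $0.
Rural Housing Credit: $390,200 is at or above $272,500, so the credit is $0.
Disability Support Credit: income exceeds $376,400 by $13,800, which is 14 full-or-partial $1,000 increments; reduction = 14 × $225 = $3,150, leaving $2,250.
Total: $3,825 + $0 + $0 + $2,250 = $6,075.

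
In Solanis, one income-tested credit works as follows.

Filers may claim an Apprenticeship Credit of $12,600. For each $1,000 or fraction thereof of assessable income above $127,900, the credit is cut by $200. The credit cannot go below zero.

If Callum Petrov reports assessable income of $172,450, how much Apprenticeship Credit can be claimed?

$3,600

Apprenticeship Credit: income exceeds $127,900 by $44,550, which is 45 full-or-partial $1,000 increments; reduction = 45 × $200 = $9,000, leaving $3,600.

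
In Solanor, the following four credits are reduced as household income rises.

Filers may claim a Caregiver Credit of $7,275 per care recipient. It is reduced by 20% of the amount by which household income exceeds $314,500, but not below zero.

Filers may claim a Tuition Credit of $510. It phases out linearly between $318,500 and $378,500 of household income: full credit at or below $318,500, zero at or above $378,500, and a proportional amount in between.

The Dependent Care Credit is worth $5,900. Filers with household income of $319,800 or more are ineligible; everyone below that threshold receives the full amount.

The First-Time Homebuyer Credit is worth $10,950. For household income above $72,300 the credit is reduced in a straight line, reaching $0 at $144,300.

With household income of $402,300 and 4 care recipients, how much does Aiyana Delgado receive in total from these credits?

Caregiver Credit: base = 4 × $7,275 = $29,100. 20% of the $87,800 excess over $314,500 is $17,560; credit = $29,100 − $17,560 = $11,540.
Tuition Credit: $402,300 is at or above $378,500, so the credit is $0.
Dependent Care Credit: $402,300 meets or exceeds the $319,800 cutoff, so the credit is $0.
First-Time Homebuyer Credit: $402,300 is at or above $144,300, so the credit is $0.
Total: $11,540 + $0 + $0 + $0 = $11,540.

$11,540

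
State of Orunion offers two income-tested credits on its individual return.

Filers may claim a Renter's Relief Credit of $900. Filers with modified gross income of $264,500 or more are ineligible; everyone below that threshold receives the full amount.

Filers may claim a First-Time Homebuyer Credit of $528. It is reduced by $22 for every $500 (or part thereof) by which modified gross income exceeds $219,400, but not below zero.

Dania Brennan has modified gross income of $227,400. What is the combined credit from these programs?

$1,076

Renter's Relief Credit: $227,400 is below the $264,500 cutoff, so the full $900 applies.
First-Time Homebuyer Credit: income exceeds $219,400 by $8,000, which is 16 full-or-partial $500 increments; reduction = 16 × $22 = $352, leaving $176.
Total: $900 + $176 = $1,076.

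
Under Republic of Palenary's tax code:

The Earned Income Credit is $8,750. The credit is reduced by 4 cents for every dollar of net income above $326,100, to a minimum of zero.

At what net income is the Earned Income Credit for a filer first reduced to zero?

$544,850

The credit falls by 4% of each dollar above $326,100, so it reaches zero when the excess is $8,750 / 4% = $218,750: income = $326,100 + $218,750 = $544,850.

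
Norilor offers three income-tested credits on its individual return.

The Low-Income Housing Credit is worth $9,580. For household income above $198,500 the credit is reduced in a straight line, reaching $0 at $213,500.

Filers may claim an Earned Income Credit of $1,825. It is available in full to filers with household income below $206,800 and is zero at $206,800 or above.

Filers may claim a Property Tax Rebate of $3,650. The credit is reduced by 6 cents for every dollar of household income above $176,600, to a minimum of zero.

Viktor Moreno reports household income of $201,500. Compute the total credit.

Low-Income Housing Credit: $201,500 is $3,000 into a $15,000 phase-out range, leaving 12,000/15,000 of the credit: $9,580 × 12,000/15,000 = $7,664.
Earned Income Credit: $201,500 is below the $206,800 cutoff, so the full $1,825 applies.
Property Tax Rebate: 6% of the $24,900 excess over $176,600 is $1,494; credit = $3,650 − $1,494 = $2,156.
Total: $7,664 + $1,825 + $2,156 = $11,645.

$11,645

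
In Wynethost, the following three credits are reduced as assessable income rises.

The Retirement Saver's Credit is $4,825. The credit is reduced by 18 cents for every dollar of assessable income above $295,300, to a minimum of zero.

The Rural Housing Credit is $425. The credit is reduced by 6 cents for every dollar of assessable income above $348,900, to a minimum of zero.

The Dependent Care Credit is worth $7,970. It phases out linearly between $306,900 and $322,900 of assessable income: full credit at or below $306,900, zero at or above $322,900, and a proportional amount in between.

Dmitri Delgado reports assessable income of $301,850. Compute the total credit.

Retirement Saver's Credit: 18% of the $6,550 excess over $295,300 is $1,179; credit = $4,825 − $1,179 = $3,646.
Rural Housing Credit: $301,850 is at or below the $348,900 threshold, so the full $425 applies.
Dependent Care Credit: $301,850 is at or below the $306,900 threshold, so the full $7,970 applies.
Total: $3,646 + $425 + $7,970 = $12,041.

$12,041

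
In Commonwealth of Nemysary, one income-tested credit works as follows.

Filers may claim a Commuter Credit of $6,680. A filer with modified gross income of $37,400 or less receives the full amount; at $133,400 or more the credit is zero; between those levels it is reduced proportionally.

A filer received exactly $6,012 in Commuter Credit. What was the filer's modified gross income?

$47,000

$6,012 is 6,012/6,680 of the full $6,680, so 668/6,680 of the $96,000 range has been used: income = $37,400 + $96,000 × 668/6,680 = $47,000.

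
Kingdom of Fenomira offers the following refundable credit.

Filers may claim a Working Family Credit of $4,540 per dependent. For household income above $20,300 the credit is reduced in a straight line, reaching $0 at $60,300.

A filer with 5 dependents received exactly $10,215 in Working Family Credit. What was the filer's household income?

Full credit = 5 × $4,540 = $22,700.
$10,215 is 10,215/22,700 of the full $22,700, so 12,485/22,700 of the $40,000 range has been used: income = $20,300 + $40,000 × 12,485/22,700 = $42,300.

$42,300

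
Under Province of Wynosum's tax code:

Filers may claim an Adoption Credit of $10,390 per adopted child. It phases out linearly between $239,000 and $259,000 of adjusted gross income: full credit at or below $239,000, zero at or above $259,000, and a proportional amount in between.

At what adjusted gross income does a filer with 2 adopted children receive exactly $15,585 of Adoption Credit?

Full credit = 2 × $10,390 = $20,780.
$15,585 is 15,585/20,780 of the full $20,780, so 5,195/20,780 of the $20,000 range has been used: income = $239,000 + $20,000 × 5,195/20,780 = $244,000.

$244,000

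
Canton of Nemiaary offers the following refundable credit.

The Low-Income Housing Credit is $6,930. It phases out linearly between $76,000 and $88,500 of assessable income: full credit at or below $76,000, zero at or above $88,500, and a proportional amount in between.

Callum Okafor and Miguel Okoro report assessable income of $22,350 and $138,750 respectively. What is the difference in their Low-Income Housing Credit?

Callum ($22,350): Low-Income Housing Credit: $22,350 is at or below the $76,000 threshold, so the full $6,930 applies.
Miguel ($138,750): Low-Income Housing Credit: $138,750 is at or above $88,500, so the credit is $0.
Difference: |$6,930 − $0| = $6,930.

$6,930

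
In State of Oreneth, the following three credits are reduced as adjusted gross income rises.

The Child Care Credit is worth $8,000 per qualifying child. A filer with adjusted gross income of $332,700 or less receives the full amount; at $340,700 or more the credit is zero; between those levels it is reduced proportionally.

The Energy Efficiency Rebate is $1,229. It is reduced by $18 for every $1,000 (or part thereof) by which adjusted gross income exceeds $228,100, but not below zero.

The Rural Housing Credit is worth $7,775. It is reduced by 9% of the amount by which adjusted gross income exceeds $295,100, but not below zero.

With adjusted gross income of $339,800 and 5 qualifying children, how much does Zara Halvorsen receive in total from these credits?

$8,252

Child Care Credit: base = 5 × $8,000 = $40,000. $339,800 is $7,100 into a $8,000 phase-out range, leaving 900/8,000 of the credit: $40,000 × 900/8,000 = $4,500.
Energy Efficiency Rebate: income exceeds $228,100 by $111,700 → 112 increments × $18 = $2,016 ≥ base, so the credit is $0.
Rural Housing Credit: 9% of the $44,700 excess over $295,100 is $4,023; credit = $7,775 − $4,023 = $3,752.
Total: $4,500 + $0 + $3,752 = $8,252.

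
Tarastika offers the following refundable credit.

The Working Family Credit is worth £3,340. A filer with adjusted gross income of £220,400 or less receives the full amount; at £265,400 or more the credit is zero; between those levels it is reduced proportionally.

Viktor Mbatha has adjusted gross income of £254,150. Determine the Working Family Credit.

Working Family Credit: £254,150 is £33,750 into a £45,000 phase-out range, leaving 11,250/45,000 of the credit: £3,340 × 11,250/45,000 = £835.

£835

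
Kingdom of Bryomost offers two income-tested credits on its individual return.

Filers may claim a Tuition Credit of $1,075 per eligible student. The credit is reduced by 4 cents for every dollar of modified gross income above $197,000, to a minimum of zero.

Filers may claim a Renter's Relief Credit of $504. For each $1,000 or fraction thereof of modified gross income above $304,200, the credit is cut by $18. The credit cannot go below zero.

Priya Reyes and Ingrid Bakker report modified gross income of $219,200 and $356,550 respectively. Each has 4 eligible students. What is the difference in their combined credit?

Priya ($219,200): Tuition Credit: base = 4 × $1,075 = $4,300. 4% of the $22,200 excess over $197,000 is $888; credit = $4,300 − $888 = $3,412. Renter's Relief Credit: $219,200 is at or below the $304,200 threshold, so the full $504 applies. total $3,412 + $504 = $3,916
Ingrid ($356,550): Tuition Credit: base = 4 × $1,075 = $4,300. 4% of the $159,550 excess over $197,000 is $6,382 ≥ base, so the credit is $0. Renter's Relief Credit: income exceeds $304,200 by $52,350 → 53 increments × $18 = $954 ≥ base, so the credit is $0. total $0 + $0 = $0
Difference: |$3,916 − $0| = $3,916.

$3,916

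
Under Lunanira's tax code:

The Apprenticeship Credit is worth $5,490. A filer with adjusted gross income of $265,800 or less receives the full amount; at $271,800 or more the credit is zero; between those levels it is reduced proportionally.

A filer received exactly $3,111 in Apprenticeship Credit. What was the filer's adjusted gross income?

$3,111 is 3,111/5,490 of the full $5,490, so 2,379/5,490 of the $6,000 range has been used: income = $265,800 + $6,000 × 2,379/5,490 = $268,400.

$268,400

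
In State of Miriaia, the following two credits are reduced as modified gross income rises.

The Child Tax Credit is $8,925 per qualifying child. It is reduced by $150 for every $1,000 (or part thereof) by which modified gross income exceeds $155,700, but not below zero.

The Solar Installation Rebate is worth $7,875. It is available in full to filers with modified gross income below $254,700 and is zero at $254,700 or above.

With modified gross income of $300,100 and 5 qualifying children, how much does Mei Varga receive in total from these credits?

$22,875

Child Tax Credit: base = 5 × $8,925 = $44,625. income exceeds $155,700 by $144,400, which is 145 full-or-partial $1,000 increments; reduction = 145 × $150 = $21,750, leaving $22,875.
Solar Installation Rebate: $300,100 meets or exceeds the $254,700 cutoff, so the credit is $0.
Total: $22,875 + $0 = $22,875.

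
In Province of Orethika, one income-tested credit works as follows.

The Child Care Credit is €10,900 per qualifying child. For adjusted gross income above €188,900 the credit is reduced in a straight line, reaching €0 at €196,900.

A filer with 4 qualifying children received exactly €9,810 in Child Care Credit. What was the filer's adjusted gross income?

Full credit = 4 × €10,900 = €43,600.
€9,810 is 9,810/43,600 of the full €43,600, so 33,790/43,600 of the €8,000 range has been used: income = €188,900 + €8,000 × 33,790/43,600 = €195,100.

€195,100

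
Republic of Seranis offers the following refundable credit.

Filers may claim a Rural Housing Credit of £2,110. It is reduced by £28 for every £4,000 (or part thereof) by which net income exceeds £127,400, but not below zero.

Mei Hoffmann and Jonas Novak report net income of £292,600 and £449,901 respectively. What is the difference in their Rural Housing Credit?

Mei (£292,600): Rural Housing Credit: income exceeds £127,400 by £165,200, which is 42 full-or-partial £4,000 increments; reduction = 42 × £28 = £1,176, leaving £934.
Jonas (£449,901): Rural Housing Credit: income exceeds £127,400 by £322,501 → 81 increments × £28 = £2,268 ≥ base, so the credit is £0.
Difference: |£934 − £0| = £934.

£934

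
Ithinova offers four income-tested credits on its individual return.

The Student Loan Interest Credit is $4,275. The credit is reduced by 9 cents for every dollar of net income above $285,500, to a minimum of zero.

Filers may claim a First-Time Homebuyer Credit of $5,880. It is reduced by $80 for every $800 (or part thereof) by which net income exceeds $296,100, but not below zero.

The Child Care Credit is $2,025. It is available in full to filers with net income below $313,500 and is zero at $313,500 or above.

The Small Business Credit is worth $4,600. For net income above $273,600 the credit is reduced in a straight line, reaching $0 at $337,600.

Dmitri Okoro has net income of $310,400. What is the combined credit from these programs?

Student Loan Interest Credit: 9% of the $24,900 excess over $285,500 is $2,241; credit = $4,275 − $2,241 = $2,034.
First-Time Homebuyer Credit: income exceeds $296,100 by $14,300, which is 18 full-or-partial $800 increments; reduction = 18 × $80 = $1,440, leaving $4,440.
Child Care Credit: $310,400 is below the $313,500 cutoff, so the full $2,025 applies.
Small Business Credit: $310,400 is $36,800 into a $64,000 phase-out range, leaving 27,200/64,000 of the credit: $4,600 × 27,200/64,000 = $1,955.
Total: $2,034 + $4,440 + $2,025 + $1,955 = $10,454.

$10,454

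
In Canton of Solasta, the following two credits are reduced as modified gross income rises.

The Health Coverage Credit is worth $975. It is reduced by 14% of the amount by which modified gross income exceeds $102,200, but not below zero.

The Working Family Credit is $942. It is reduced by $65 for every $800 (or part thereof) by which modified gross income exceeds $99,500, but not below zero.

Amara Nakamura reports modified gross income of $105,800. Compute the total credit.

$893

Health Coverage Credit: 14% of the $3,600 excess over $102,200 is $504; credit = $975 − $504 = $471.
Working Family Credit: income exceeds $99,500 by $6,300, which is 8 full-or-partial $800 increments; reduction = 8 × $65 = $520, leaving $422.
Total: $471 + $422 = $893.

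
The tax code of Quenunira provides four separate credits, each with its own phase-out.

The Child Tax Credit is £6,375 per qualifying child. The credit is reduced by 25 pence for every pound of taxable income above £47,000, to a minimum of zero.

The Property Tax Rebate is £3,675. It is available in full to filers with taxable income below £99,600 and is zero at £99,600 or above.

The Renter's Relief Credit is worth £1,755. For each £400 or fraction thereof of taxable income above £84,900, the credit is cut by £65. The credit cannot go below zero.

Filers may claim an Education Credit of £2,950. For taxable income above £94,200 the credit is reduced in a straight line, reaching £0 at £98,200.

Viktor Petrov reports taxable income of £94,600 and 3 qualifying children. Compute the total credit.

Child Tax Credit: base = 3 × £6,375 = £19,125. 25% of the £47,600 excess over £47,000 is £11,900; credit = £19,125 − £11,900 = £7,225.
Property Tax Rebate: £94,600 is below the £99,600 cutoff, so the full £3,675 applies.
Renter's Relief Credit: income exceeds £84,900 by £9,700, which is 25 full-or-partial £400 increments; reduction = 25 × £65 = £1,625, leaving £130.
Education Credit: £94,600 is £400 into a £4,000 phase-out range, leaving 3,600/4,000 of the credit: £2,950 × 3,600/4,000 = £2,655.
Total: £7,225 + £3,675 + £130 + £2,655 = £13,685.

£13,685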